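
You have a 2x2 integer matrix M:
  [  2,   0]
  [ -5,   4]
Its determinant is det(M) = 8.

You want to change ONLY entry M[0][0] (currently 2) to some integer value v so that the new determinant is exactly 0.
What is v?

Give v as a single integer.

det is linear in entry M[0][0]: det = old_det + (v - 2) * C_00
Cofactor C_00 = 4
Want det = 0: 8 + (v - 2) * 4 = 0
  (v - 2) = -8 / 4 = -2
  v = 2 + (-2) = 0

Answer: 0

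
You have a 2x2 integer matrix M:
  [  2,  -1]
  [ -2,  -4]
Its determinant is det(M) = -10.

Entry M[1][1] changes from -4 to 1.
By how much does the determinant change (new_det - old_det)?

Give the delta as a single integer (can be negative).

Cofactor C_11 = 2
Entry delta = 1 - -4 = 5
Det delta = entry_delta * cofactor = 5 * 2 = 10

Answer: 10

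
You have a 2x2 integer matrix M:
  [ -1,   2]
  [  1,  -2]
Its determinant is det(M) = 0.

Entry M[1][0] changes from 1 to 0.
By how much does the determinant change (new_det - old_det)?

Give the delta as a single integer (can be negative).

Cofactor C_10 = -2
Entry delta = 0 - 1 = -1
Det delta = entry_delta * cofactor = -1 * -2 = 2

Answer: 2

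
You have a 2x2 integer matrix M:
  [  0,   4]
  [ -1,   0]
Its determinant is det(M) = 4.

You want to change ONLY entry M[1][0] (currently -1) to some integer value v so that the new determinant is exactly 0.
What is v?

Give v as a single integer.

det is linear in entry M[1][0]: det = old_det + (v - -1) * C_10
Cofactor C_10 = -4
Want det = 0: 4 + (v - -1) * -4 = 0
  (v - -1) = -4 / -4 = 1
  v = -1 + (1) = 0

Answer: 0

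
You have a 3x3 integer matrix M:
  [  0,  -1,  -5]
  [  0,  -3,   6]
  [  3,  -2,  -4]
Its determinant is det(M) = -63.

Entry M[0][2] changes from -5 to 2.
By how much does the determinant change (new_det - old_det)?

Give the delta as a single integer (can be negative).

Cofactor C_02 = 9
Entry delta = 2 - -5 = 7
Det delta = entry_delta * cofactor = 7 * 9 = 63

Answer: 63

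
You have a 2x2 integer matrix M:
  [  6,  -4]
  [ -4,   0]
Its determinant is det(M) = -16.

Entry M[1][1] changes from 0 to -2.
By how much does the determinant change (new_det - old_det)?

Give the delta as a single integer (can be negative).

Answer: -12

Derivation:
Cofactor C_11 = 6
Entry delta = -2 - 0 = -2
Det delta = entry_delta * cofactor = -2 * 6 = -12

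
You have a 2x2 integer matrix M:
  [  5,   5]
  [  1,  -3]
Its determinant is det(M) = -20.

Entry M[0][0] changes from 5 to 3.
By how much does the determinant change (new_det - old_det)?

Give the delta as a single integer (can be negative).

Cofactor C_00 = -3
Entry delta = 3 - 5 = -2
Det delta = entry_delta * cofactor = -2 * -3 = 6

Answer: 6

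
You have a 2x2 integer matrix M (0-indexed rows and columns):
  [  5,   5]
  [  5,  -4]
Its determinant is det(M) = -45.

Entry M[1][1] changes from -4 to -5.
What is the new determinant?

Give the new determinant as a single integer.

det is linear in row 1: changing M[1][1] by delta changes det by delta * cofactor(1,1).
Cofactor C_11 = (-1)^(1+1) * minor(1,1) = 5
Entry delta = -5 - -4 = -1
Det delta = -1 * 5 = -5
New det = -45 + -5 = -50

Answer: -50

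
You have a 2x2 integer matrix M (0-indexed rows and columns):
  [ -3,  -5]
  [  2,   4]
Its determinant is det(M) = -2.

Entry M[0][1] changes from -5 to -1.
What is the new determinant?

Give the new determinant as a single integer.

det is linear in row 0: changing M[0][1] by delta changes det by delta * cofactor(0,1).
Cofactor C_01 = (-1)^(0+1) * minor(0,1) = -2
Entry delta = -1 - -5 = 4
Det delta = 4 * -2 = -8
New det = -2 + -8 = -10

Answer: -10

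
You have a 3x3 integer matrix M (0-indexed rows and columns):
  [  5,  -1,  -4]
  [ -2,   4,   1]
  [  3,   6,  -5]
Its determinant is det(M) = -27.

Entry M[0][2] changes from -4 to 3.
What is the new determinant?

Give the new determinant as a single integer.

det is linear in row 0: changing M[0][2] by delta changes det by delta * cofactor(0,2).
Cofactor C_02 = (-1)^(0+2) * minor(0,2) = -24
Entry delta = 3 - -4 = 7
Det delta = 7 * -24 = -168
New det = -27 + -168 = -195

Answer: -195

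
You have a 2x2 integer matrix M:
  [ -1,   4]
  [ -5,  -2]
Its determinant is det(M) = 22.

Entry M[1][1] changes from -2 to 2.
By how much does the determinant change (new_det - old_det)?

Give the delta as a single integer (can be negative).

Answer: -4

Derivation:
Cofactor C_11 = -1
Entry delta = 2 - -2 = 4
Det delta = entry_delta * cofactor = 4 * -1 = -4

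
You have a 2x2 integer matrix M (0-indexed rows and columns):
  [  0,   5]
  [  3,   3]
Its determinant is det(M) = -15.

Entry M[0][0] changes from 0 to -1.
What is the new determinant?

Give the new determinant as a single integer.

Answer: -18

Derivation:
det is linear in row 0: changing M[0][0] by delta changes det by delta * cofactor(0,0).
Cofactor C_00 = (-1)^(0+0) * minor(0,0) = 3
Entry delta = -1 - 0 = -1
Det delta = -1 * 3 = -3
New det = -15 + -3 = -18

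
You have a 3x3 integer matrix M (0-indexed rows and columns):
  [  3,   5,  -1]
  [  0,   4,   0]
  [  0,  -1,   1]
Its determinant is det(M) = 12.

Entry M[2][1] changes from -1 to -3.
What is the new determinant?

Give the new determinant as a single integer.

det is linear in row 2: changing M[2][1] by delta changes det by delta * cofactor(2,1).
Cofactor C_21 = (-1)^(2+1) * minor(2,1) = 0
Entry delta = -3 - -1 = -2
Det delta = -2 * 0 = 0
New det = 12 + 0 = 12

Answer: 12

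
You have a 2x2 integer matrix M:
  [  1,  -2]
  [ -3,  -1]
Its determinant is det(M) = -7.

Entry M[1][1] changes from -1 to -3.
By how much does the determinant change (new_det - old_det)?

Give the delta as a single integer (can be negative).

Answer: -2

Derivation:
Cofactor C_11 = 1
Entry delta = -3 - -1 = -2
Det delta = entry_delta * cofactor = -2 * 1 = -2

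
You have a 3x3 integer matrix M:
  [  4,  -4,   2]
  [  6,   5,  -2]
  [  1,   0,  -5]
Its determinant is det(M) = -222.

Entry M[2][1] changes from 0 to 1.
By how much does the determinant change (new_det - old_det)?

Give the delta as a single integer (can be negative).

Cofactor C_21 = 20
Entry delta = 1 - 0 = 1
Det delta = entry_delta * cofactor = 1 * 20 = 20

Answer: 20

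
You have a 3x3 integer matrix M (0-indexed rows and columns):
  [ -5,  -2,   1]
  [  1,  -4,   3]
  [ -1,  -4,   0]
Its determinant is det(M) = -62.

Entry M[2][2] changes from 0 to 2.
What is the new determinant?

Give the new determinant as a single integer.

det is linear in row 2: changing M[2][2] by delta changes det by delta * cofactor(2,2).
Cofactor C_22 = (-1)^(2+2) * minor(2,2) = 22
Entry delta = 2 - 0 = 2
Det delta = 2 * 22 = 44
New det = -62 + 44 = -18

Answer: -18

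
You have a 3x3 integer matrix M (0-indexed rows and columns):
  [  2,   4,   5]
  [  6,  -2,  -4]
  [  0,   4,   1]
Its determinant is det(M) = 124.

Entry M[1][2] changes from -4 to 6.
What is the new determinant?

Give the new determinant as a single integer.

det is linear in row 1: changing M[1][2] by delta changes det by delta * cofactor(1,2).
Cofactor C_12 = (-1)^(1+2) * minor(1,2) = -8
Entry delta = 6 - -4 = 10
Det delta = 10 * -8 = -80
New det = 124 + -80 = 44

Answer: 44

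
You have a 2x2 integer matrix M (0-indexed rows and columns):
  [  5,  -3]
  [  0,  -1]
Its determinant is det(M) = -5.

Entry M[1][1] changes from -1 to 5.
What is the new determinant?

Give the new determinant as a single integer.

Answer: 25

Derivation:
det is linear in row 1: changing M[1][1] by delta changes det by delta * cofactor(1,1).
Cofactor C_11 = (-1)^(1+1) * minor(1,1) = 5
Entry delta = 5 - -1 = 6
Det delta = 6 * 5 = 30
New det = -5 + 30 = 25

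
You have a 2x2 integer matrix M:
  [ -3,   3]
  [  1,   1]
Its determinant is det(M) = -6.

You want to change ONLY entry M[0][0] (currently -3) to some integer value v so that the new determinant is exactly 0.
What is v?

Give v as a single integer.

det is linear in entry M[0][0]: det = old_det + (v - -3) * C_00
Cofactor C_00 = 1
Want det = 0: -6 + (v - -3) * 1 = 0
  (v - -3) = 6 / 1 = 6
  v = -3 + (6) = 3

Answer: 3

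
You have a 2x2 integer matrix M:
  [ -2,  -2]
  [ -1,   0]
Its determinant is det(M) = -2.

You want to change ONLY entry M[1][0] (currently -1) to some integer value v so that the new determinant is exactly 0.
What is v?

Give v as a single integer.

det is linear in entry M[1][0]: det = old_det + (v - -1) * C_10
Cofactor C_10 = 2
Want det = 0: -2 + (v - -1) * 2 = 0
  (v - -1) = 2 / 2 = 1
  v = -1 + (1) = 0

Answer: 0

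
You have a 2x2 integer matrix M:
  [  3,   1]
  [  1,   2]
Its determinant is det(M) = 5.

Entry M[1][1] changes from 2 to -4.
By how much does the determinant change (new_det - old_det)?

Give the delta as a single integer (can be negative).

Cofactor C_11 = 3
Entry delta = -4 - 2 = -6
Det delta = entry_delta * cofactor = -6 * 3 = -18

Answer: -18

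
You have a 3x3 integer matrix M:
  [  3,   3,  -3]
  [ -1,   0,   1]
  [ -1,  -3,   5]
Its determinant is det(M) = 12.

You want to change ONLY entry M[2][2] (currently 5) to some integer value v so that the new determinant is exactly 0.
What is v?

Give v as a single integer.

Answer: 1

Derivation:
det is linear in entry M[2][2]: det = old_det + (v - 5) * C_22
Cofactor C_22 = 3
Want det = 0: 12 + (v - 5) * 3 = 0
  (v - 5) = -12 / 3 = -4
  v = 5 + (-4) = 1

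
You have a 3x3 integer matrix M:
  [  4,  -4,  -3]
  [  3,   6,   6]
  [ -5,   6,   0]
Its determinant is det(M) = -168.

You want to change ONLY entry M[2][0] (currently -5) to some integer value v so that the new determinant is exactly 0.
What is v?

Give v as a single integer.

det is linear in entry M[2][0]: det = old_det + (v - -5) * C_20
Cofactor C_20 = -6
Want det = 0: -168 + (v - -5) * -6 = 0
  (v - -5) = 168 / -6 = -28
  v = -5 + (-28) = -33

Answer: -33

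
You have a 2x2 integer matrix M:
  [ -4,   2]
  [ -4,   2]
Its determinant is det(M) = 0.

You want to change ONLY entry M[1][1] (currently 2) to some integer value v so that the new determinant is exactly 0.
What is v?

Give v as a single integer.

det is linear in entry M[1][1]: det = old_det + (v - 2) * C_11
Cofactor C_11 = -4
Want det = 0: 0 + (v - 2) * -4 = 0
  (v - 2) = 0 / -4 = 0
  v = 2 + (0) = 2

Answer: 2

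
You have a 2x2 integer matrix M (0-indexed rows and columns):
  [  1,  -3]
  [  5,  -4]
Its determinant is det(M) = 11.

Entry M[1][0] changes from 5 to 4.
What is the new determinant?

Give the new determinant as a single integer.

det is linear in row 1: changing M[1][0] by delta changes det by delta * cofactor(1,0).
Cofactor C_10 = (-1)^(1+0) * minor(1,0) = 3
Entry delta = 4 - 5 = -1
Det delta = -1 * 3 = -3
New det = 11 + -3 = 8

Answer: 8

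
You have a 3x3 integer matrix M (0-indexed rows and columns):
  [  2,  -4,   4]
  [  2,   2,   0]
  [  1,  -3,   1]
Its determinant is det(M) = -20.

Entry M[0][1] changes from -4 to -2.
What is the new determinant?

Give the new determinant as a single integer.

Answer: -24

Derivation:
det is linear in row 0: changing M[0][1] by delta changes det by delta * cofactor(0,1).
Cofactor C_01 = (-1)^(0+1) * minor(0,1) = -2
Entry delta = -2 - -4 = 2
Det delta = 2 * -2 = -4
New det = -20 + -4 = -24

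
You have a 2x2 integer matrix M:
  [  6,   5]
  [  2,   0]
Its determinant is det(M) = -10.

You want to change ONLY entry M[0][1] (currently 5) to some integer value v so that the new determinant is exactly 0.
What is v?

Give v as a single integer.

Answer: 0

Derivation:
det is linear in entry M[0][1]: det = old_det + (v - 5) * C_01
Cofactor C_01 = -2
Want det = 0: -10 + (v - 5) * -2 = 0
  (v - 5) = 10 / -2 = -5
  v = 5 + (-5) = 0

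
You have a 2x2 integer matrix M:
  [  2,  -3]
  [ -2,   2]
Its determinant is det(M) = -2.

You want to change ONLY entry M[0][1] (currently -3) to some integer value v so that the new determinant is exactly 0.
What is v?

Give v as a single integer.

Answer: -2

Derivation:
det is linear in entry M[0][1]: det = old_det + (v - -3) * C_01
Cofactor C_01 = 2
Want det = 0: -2 + (v - -3) * 2 = 0
  (v - -3) = 2 / 2 = 1
  v = -3 + (1) = -2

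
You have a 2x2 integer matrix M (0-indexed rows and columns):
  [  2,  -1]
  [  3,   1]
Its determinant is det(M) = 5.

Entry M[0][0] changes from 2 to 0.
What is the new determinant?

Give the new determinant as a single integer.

Answer: 3

Derivation:
det is linear in row 0: changing M[0][0] by delta changes det by delta * cofactor(0,0).
Cofactor C_00 = (-1)^(0+0) * minor(0,0) = 1
Entry delta = 0 - 2 = -2
Det delta = -2 * 1 = -2
New det = 5 + -2 = 3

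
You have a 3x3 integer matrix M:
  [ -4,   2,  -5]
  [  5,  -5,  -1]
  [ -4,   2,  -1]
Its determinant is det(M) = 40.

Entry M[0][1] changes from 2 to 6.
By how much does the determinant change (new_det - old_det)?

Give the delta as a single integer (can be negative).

Answer: 36

Derivation:
Cofactor C_01 = 9
Entry delta = 6 - 2 = 4
Det delta = entry_delta * cofactor = 4 * 9 = 36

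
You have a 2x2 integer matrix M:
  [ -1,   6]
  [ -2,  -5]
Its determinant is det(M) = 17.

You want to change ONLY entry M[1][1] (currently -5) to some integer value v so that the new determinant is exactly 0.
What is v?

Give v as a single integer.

Answer: 12

Derivation:
det is linear in entry M[1][1]: det = old_det + (v - -5) * C_11
Cofactor C_11 = -1
Want det = 0: 17 + (v - -5) * -1 = 0
  (v - -5) = -17 / -1 = 17
  v = -5 + (17) = 12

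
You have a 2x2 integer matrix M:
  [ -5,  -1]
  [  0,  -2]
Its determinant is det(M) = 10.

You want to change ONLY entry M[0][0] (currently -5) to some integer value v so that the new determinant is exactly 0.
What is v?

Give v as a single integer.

det is linear in entry M[0][0]: det = old_det + (v - -5) * C_00
Cofactor C_00 = -2
Want det = 0: 10 + (v - -5) * -2 = 0
  (v - -5) = -10 / -2 = 5
  v = -5 + (5) = 0

Answer: 0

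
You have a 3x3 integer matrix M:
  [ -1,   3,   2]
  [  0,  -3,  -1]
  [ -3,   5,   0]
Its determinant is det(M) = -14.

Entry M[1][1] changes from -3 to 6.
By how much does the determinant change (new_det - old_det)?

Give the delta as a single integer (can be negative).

Answer: 54

Derivation:
Cofactor C_11 = 6
Entry delta = 6 - -3 = 9
Det delta = entry_delta * cofactor = 9 * 6 = 54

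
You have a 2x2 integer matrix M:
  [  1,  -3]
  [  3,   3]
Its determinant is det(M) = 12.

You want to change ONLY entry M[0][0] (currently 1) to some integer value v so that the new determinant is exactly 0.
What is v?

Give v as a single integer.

det is linear in entry M[0][0]: det = old_det + (v - 1) * C_00
Cofactor C_00 = 3
Want det = 0: 12 + (v - 1) * 3 = 0
  (v - 1) = -12 / 3 = -4
  v = 1 + (-4) = -3

Answer: -3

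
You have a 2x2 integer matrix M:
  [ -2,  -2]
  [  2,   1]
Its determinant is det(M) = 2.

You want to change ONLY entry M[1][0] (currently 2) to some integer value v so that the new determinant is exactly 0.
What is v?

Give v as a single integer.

det is linear in entry M[1][0]: det = old_det + (v - 2) * C_10
Cofactor C_10 = 2
Want det = 0: 2 + (v - 2) * 2 = 0
  (v - 2) = -2 / 2 = -1
  v = 2 + (-1) = 1

Answer: 1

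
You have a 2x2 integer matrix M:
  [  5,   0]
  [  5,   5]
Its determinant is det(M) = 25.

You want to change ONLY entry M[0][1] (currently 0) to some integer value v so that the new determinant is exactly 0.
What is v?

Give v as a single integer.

det is linear in entry M[0][1]: det = old_det + (v - 0) * C_01
Cofactor C_01 = -5
Want det = 0: 25 + (v - 0) * -5 = 0
  (v - 0) = -25 / -5 = 5
  v = 0 + (5) = 5

Answer: 5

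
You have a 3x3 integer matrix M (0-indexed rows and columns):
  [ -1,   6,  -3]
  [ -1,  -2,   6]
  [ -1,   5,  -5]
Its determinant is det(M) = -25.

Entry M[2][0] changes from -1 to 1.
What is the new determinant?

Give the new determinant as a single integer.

Answer: 35

Derivation:
det is linear in row 2: changing M[2][0] by delta changes det by delta * cofactor(2,0).
Cofactor C_20 = (-1)^(2+0) * minor(2,0) = 30
Entry delta = 1 - -1 = 2
Det delta = 2 * 30 = 60
New det = -25 + 60 = 35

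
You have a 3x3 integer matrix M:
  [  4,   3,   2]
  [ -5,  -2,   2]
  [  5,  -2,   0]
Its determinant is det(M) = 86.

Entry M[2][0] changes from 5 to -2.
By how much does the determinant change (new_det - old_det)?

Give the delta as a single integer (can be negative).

Answer: -70

Derivation:
Cofactor C_20 = 10
Entry delta = -2 - 5 = -7
Det delta = entry_delta * cofactor = -7 * 10 = -70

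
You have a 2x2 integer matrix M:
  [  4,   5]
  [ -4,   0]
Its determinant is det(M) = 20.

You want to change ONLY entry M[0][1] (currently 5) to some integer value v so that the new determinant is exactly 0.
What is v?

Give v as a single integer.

det is linear in entry M[0][1]: det = old_det + (v - 5) * C_01
Cofactor C_01 = 4
Want det = 0: 20 + (v - 5) * 4 = 0
  (v - 5) = -20 / 4 = -5
  v = 5 + (-5) = 0

Answer: 0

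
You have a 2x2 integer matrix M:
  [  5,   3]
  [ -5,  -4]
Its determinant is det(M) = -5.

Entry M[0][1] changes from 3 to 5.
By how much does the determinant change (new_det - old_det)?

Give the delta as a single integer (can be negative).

Answer: 10

Derivation:
Cofactor C_01 = 5
Entry delta = 5 - 3 = 2
Det delta = entry_delta * cofactor = 2 * 5 = 10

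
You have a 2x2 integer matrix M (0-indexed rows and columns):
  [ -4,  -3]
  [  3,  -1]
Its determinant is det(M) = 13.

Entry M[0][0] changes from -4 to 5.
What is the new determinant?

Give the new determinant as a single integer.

Answer: 4

Derivation:
det is linear in row 0: changing M[0][0] by delta changes det by delta * cofactor(0,0).
Cofactor C_00 = (-1)^(0+0) * minor(0,0) = -1
Entry delta = 5 - -4 = 9
Det delta = 9 * -1 = -9
New det = 13 + -9 = 4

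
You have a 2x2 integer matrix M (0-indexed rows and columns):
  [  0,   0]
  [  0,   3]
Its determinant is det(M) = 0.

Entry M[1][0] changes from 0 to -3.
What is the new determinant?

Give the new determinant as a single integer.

Answer: 0

Derivation:
det is linear in row 1: changing M[1][0] by delta changes det by delta * cofactor(1,0).
Cofactor C_10 = (-1)^(1+0) * minor(1,0) = 0
Entry delta = -3 - 0 = -3
Det delta = -3 * 0 = 0
New det = 0 + 0 = 0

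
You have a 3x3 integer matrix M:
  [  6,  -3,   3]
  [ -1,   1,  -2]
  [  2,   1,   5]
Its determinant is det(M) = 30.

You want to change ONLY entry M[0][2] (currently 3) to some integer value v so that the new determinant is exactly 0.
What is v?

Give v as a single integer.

Answer: 13

Derivation:
det is linear in entry M[0][2]: det = old_det + (v - 3) * C_02
Cofactor C_02 = -3
Want det = 0: 30 + (v - 3) * -3 = 0
  (v - 3) = -30 / -3 = 10
  v = 3 + (10) = 13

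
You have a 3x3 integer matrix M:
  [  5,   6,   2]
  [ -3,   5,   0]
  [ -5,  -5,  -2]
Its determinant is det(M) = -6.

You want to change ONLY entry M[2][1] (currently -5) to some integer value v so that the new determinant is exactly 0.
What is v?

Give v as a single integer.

det is linear in entry M[2][1]: det = old_det + (v - -5) * C_21
Cofactor C_21 = -6
Want det = 0: -6 + (v - -5) * -6 = 0
  (v - -5) = 6 / -6 = -1
  v = -5 + (-1) = -6

Answer: -6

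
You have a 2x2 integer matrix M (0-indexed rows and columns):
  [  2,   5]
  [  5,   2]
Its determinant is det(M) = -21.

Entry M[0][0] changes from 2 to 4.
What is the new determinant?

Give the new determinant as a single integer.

det is linear in row 0: changing M[0][0] by delta changes det by delta * cofactor(0,0).
Cofactor C_00 = (-1)^(0+0) * minor(0,0) = 2
Entry delta = 4 - 2 = 2
Det delta = 2 * 2 = 4
New det = -21 + 4 = -17

Answer: -17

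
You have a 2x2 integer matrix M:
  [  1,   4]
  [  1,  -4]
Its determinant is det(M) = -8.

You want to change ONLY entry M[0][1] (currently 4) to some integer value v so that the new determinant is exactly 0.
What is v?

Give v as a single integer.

det is linear in entry M[0][1]: det = old_det + (v - 4) * C_01
Cofactor C_01 = -1
Want det = 0: -8 + (v - 4) * -1 = 0
  (v - 4) = 8 / -1 = -8
  v = 4 + (-8) = -4

Answer: -4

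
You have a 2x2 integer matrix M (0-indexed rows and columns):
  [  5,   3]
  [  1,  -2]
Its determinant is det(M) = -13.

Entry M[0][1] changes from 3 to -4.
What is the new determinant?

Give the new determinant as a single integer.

det is linear in row 0: changing M[0][1] by delta changes det by delta * cofactor(0,1).
Cofactor C_01 = (-1)^(0+1) * minor(0,1) = -1
Entry delta = -4 - 3 = -7
Det delta = -7 * -1 = 7
New det = -13 + 7 = -6

Answer: -6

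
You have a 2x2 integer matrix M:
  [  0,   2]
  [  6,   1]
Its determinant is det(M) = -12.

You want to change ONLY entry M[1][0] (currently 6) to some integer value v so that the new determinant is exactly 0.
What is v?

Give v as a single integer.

Answer: 0

Derivation:
det is linear in entry M[1][0]: det = old_det + (v - 6) * C_10
Cofactor C_10 = -2
Want det = 0: -12 + (v - 6) * -2 = 0
  (v - 6) = 12 / -2 = -6
  v = 6 + (-6) = 0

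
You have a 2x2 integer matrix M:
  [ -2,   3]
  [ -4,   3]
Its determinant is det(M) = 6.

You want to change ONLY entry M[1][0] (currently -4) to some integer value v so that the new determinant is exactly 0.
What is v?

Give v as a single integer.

det is linear in entry M[1][0]: det = old_det + (v - -4) * C_10
Cofactor C_10 = -3
Want det = 0: 6 + (v - -4) * -3 = 0
  (v - -4) = -6 / -3 = 2
  v = -4 + (2) = -2

Answer: -2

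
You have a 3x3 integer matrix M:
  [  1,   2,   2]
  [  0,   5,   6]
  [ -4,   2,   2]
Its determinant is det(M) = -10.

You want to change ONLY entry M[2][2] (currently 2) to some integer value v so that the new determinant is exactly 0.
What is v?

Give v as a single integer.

Answer: 4

Derivation:
det is linear in entry M[2][2]: det = old_det + (v - 2) * C_22
Cofactor C_22 = 5
Want det = 0: -10 + (v - 2) * 5 = 0
  (v - 2) = 10 / 5 = 2
  v = 2 + (2) = 4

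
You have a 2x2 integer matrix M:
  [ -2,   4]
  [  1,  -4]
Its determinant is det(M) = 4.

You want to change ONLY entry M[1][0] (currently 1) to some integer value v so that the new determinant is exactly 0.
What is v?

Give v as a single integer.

Answer: 2

Derivation:
det is linear in entry M[1][0]: det = old_det + (v - 1) * C_10
Cofactor C_10 = -4
Want det = 0: 4 + (v - 1) * -4 = 0
  (v - 1) = -4 / -4 = 1
  v = 1 + (1) = 2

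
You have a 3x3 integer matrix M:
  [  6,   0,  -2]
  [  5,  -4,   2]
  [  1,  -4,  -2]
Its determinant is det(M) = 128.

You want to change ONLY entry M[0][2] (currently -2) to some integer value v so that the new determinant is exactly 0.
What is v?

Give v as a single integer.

det is linear in entry M[0][2]: det = old_det + (v - -2) * C_02
Cofactor C_02 = -16
Want det = 0: 128 + (v - -2) * -16 = 0
  (v - -2) = -128 / -16 = 8
  v = -2 + (8) = 6

Answer: 6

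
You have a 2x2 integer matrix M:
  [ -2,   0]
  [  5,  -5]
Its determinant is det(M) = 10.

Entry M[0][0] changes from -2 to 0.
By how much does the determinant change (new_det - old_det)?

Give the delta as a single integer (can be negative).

Cofactor C_00 = -5
Entry delta = 0 - -2 = 2
Det delta = entry_delta * cofactor = 2 * -5 = -10

Answer: -10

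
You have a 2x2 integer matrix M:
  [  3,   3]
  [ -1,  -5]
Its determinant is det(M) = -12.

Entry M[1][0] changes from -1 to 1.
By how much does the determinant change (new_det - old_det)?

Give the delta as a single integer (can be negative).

Answer: -6

Derivation:
Cofactor C_10 = -3
Entry delta = 1 - -1 = 2
Det delta = entry_delta * cofactor = 2 * -3 = -6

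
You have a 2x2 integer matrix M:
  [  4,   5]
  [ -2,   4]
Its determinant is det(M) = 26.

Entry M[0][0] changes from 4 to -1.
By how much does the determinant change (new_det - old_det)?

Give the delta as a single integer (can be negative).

Cofactor C_00 = 4
Entry delta = -1 - 4 = -5
Det delta = entry_delta * cofactor = -5 * 4 = -20

Answer: -20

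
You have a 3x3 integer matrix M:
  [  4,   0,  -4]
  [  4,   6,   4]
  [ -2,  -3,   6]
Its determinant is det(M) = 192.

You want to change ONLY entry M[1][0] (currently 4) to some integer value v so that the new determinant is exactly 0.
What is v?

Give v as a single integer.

det is linear in entry M[1][0]: det = old_det + (v - 4) * C_10
Cofactor C_10 = 12
Want det = 0: 192 + (v - 4) * 12 = 0
  (v - 4) = -192 / 12 = -16
  v = 4 + (-16) = -12

Answer: -12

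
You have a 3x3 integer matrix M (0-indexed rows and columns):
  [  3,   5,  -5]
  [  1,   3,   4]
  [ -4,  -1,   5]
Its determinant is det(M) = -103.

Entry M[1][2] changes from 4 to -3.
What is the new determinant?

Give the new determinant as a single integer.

det is linear in row 1: changing M[1][2] by delta changes det by delta * cofactor(1,2).
Cofactor C_12 = (-1)^(1+2) * minor(1,2) = -17
Entry delta = -3 - 4 = -7
Det delta = -7 * -17 = 119
New det = -103 + 119 = 16

Answer: 16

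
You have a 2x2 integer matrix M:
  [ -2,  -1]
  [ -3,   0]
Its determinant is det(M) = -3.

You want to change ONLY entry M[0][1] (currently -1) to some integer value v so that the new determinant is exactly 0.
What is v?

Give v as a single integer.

det is linear in entry M[0][1]: det = old_det + (v - -1) * C_01
Cofactor C_01 = 3
Want det = 0: -3 + (v - -1) * 3 = 0
  (v - -1) = 3 / 3 = 1
  v = -1 + (1) = 0

Answer: 0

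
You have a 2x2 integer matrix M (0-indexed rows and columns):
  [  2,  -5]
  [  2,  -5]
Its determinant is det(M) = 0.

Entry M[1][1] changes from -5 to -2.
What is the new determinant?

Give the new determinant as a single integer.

Answer: 6

Derivation:
det is linear in row 1: changing M[1][1] by delta changes det by delta * cofactor(1,1).
Cofactor C_11 = (-1)^(1+1) * minor(1,1) = 2
Entry delta = -2 - -5 = 3
Det delta = 3 * 2 = 6
New det = 0 + 6 = 6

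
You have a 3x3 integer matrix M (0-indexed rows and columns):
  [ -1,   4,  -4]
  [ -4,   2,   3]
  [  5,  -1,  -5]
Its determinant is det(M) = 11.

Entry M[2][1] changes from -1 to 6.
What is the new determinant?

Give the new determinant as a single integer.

Answer: 144

Derivation:
det is linear in row 2: changing M[2][1] by delta changes det by delta * cofactor(2,1).
Cofactor C_21 = (-1)^(2+1) * minor(2,1) = 19
Entry delta = 6 - -1 = 7
Det delta = 7 * 19 = 133
New det = 11 + 133 = 144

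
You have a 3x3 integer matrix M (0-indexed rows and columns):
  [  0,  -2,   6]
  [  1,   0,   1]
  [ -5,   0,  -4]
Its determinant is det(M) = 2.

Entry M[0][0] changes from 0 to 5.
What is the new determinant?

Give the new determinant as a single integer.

det is linear in row 0: changing M[0][0] by delta changes det by delta * cofactor(0,0).
Cofactor C_00 = (-1)^(0+0) * minor(0,0) = 0
Entry delta = 5 - 0 = 5
Det delta = 5 * 0 = 0
New det = 2 + 0 = 2

Answer: 2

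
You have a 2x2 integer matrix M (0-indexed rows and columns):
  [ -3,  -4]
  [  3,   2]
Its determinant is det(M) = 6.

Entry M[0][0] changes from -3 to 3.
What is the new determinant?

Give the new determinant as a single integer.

Answer: 18

Derivation:
det is linear in row 0: changing M[0][0] by delta changes det by delta * cofactor(0,0).
Cofactor C_00 = (-1)^(0+0) * minor(0,0) = 2
Entry delta = 3 - -3 = 6
Det delta = 6 * 2 = 12
New det = 6 + 12 = 18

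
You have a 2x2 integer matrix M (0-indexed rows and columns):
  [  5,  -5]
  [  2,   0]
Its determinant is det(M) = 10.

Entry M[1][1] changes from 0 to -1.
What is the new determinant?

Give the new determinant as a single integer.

Answer: 5

Derivation:
det is linear in row 1: changing M[1][1] by delta changes det by delta * cofactor(1,1).
Cofactor C_11 = (-1)^(1+1) * minor(1,1) = 5
Entry delta = -1 - 0 = -1
Det delta = -1 * 5 = -5
New det = 10 + -5 = 5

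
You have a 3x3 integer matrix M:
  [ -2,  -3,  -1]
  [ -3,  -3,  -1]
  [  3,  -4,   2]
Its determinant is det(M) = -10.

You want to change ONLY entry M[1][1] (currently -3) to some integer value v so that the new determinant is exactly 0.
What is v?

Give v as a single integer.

det is linear in entry M[1][1]: det = old_det + (v - -3) * C_11
Cofactor C_11 = -1
Want det = 0: -10 + (v - -3) * -1 = 0
  (v - -3) = 10 / -1 = -10
  v = -3 + (-10) = -13

Answer: -13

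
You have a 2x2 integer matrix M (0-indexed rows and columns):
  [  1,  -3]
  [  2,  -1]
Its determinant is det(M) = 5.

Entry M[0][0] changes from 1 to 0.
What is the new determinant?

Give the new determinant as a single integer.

det is linear in row 0: changing M[0][0] by delta changes det by delta * cofactor(0,0).
Cofactor C_00 = (-1)^(0+0) * minor(0,0) = -1
Entry delta = 0 - 1 = -1
Det delta = -1 * -1 = 1
New det = 5 + 1 = 6

Answer: 6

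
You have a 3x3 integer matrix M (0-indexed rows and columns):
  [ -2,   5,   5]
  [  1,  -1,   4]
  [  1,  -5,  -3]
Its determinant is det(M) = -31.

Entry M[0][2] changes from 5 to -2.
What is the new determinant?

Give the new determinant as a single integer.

det is linear in row 0: changing M[0][2] by delta changes det by delta * cofactor(0,2).
Cofactor C_02 = (-1)^(0+2) * minor(0,2) = -4
Entry delta = -2 - 5 = -7
Det delta = -7 * -4 = 28
New det = -31 + 28 = -3

Answer: -3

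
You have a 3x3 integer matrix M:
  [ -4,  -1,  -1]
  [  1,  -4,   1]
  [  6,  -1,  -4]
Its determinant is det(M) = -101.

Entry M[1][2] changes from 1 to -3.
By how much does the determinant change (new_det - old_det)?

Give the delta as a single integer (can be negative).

Answer: 40

Derivation:
Cofactor C_12 = -10
Entry delta = -3 - 1 = -4
Det delta = entry_delta * cofactor = -4 * -10 = 40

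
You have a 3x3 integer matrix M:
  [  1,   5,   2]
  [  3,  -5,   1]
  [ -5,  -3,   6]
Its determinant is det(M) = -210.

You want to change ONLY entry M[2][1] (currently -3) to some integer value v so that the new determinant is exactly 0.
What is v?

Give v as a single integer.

det is linear in entry M[2][1]: det = old_det + (v - -3) * C_21
Cofactor C_21 = 5
Want det = 0: -210 + (v - -3) * 5 = 0
  (v - -3) = 210 / 5 = 42
  v = -3 + (42) = 39

Answer: 39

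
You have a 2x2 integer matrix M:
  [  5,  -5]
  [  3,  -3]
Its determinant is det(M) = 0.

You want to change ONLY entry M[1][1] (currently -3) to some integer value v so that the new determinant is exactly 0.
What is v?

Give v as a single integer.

det is linear in entry M[1][1]: det = old_det + (v - -3) * C_11
Cofactor C_11 = 5
Want det = 0: 0 + (v - -3) * 5 = 0
  (v - -3) = 0 / 5 = 0
  v = -3 + (0) = -3

Answer: -3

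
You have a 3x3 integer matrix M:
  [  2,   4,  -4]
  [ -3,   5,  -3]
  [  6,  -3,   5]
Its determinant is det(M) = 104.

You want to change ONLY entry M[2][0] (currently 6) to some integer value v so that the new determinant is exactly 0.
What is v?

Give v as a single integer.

det is linear in entry M[2][0]: det = old_det + (v - 6) * C_20
Cofactor C_20 = 8
Want det = 0: 104 + (v - 6) * 8 = 0
  (v - 6) = -104 / 8 = -13
  v = 6 + (-13) = -7

Answer: -7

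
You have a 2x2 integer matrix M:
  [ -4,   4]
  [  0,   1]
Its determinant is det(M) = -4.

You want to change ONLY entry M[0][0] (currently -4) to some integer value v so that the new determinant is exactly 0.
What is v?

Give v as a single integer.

Answer: 0

Derivation:
det is linear in entry M[0][0]: det = old_det + (v - -4) * C_00
Cofactor C_00 = 1
Want det = 0: -4 + (v - -4) * 1 = 0
  (v - -4) = 4 / 1 = 4
  v = -4 + (4) = 0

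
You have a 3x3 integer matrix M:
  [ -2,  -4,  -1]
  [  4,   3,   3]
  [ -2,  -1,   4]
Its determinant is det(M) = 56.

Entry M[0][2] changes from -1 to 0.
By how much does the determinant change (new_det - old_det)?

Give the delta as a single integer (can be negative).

Answer: 2

Derivation:
Cofactor C_02 = 2
Entry delta = 0 - -1 = 1
Det delta = entry_delta * cofactor = 1 * 2 = 2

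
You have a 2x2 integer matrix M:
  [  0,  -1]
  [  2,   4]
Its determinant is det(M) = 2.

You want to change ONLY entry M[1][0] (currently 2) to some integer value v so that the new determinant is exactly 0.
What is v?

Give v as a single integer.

Answer: 0

Derivation:
det is linear in entry M[1][0]: det = old_det + (v - 2) * C_10
Cofactor C_10 = 1
Want det = 0: 2 + (v - 2) * 1 = 0
  (v - 2) = -2 / 1 = -2
  v = 2 + (-2) = 0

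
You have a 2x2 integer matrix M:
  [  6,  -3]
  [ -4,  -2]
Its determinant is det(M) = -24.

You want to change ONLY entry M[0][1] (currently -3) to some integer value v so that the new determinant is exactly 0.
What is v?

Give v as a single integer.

det is linear in entry M[0][1]: det = old_det + (v - -3) * C_01
Cofactor C_01 = 4
Want det = 0: -24 + (v - -3) * 4 = 0
  (v - -3) = 24 / 4 = 6
  v = -3 + (6) = 3

Answer: 3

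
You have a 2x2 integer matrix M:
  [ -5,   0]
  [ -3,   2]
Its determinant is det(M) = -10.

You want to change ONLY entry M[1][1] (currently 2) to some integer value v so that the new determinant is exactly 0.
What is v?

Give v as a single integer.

Answer: 0

Derivation:
det is linear in entry M[1][1]: det = old_det + (v - 2) * C_11
Cofactor C_11 = -5
Want det = 0: -10 + (v - 2) * -5 = 0
  (v - 2) = 10 / -5 = -2
  v = 2 + (-2) = 0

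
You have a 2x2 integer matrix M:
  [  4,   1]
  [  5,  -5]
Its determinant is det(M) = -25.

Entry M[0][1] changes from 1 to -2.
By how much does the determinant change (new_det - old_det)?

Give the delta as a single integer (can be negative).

Answer: 15

Derivation:
Cofactor C_01 = -5
Entry delta = -2 - 1 = -3
Det delta = entry_delta * cofactor = -3 * -5 = 15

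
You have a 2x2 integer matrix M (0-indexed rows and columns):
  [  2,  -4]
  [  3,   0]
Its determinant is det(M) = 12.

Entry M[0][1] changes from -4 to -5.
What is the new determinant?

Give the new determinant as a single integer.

Answer: 15

Derivation:
det is linear in row 0: changing M[0][1] by delta changes det by delta * cofactor(0,1).
Cofactor C_01 = (-1)^(0+1) * minor(0,1) = -3
Entry delta = -5 - -4 = -1
Det delta = -1 * -3 = 3
New det = 12 + 3 = 15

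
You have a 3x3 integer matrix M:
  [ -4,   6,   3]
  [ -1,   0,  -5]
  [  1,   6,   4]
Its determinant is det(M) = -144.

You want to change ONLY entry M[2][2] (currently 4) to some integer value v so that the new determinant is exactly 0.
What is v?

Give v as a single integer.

det is linear in entry M[2][2]: det = old_det + (v - 4) * C_22
Cofactor C_22 = 6
Want det = 0: -144 + (v - 4) * 6 = 0
  (v - 4) = 144 / 6 = 24
  v = 4 + (24) = 28

Answer: 28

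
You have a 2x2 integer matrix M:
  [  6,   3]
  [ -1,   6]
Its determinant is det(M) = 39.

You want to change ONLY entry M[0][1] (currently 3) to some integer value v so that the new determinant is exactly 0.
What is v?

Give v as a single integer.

det is linear in entry M[0][1]: det = old_det + (v - 3) * C_01
Cofactor C_01 = 1
Want det = 0: 39 + (v - 3) * 1 = 0
  (v - 3) = -39 / 1 = -39
  v = 3 + (-39) = -36

Answer: -36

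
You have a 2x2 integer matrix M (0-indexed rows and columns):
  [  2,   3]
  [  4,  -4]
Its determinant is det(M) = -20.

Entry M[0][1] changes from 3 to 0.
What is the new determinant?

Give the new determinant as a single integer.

det is linear in row 0: changing M[0][1] by delta changes det by delta * cofactor(0,1).
Cofactor C_01 = (-1)^(0+1) * minor(0,1) = -4
Entry delta = 0 - 3 = -3
Det delta = -3 * -4 = 12
New det = -20 + 12 = -8

Answer: -8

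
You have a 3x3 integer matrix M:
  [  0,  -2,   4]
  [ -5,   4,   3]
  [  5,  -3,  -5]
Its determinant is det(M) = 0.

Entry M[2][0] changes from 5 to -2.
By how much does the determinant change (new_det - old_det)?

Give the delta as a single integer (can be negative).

Cofactor C_20 = -22
Entry delta = -2 - 5 = -7
Det delta = entry_delta * cofactor = -7 * -22 = 154

Answer: 154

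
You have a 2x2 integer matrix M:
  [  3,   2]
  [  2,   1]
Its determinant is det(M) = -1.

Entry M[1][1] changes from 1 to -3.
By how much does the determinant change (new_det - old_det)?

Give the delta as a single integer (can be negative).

Cofactor C_11 = 3
Entry delta = -3 - 1 = -4
Det delta = entry_delta * cofactor = -4 * 3 = -12

Answer: -12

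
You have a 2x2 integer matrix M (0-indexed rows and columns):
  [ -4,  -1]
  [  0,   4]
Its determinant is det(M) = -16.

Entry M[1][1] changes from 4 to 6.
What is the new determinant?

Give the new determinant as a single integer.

det is linear in row 1: changing M[1][1] by delta changes det by delta * cofactor(1,1).
Cofactor C_11 = (-1)^(1+1) * minor(1,1) = -4
Entry delta = 6 - 4 = 2
Det delta = 2 * -4 = -8
New det = -16 + -8 = -24

Answer: -24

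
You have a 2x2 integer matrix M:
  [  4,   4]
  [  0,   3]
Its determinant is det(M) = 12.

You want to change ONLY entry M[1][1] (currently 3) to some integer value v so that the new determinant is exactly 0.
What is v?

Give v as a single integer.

det is linear in entry M[1][1]: det = old_det + (v - 3) * C_11
Cofactor C_11 = 4
Want det = 0: 12 + (v - 3) * 4 = 0
  (v - 3) = -12 / 4 = -3
  v = 3 + (-3) = 0

Answer: 0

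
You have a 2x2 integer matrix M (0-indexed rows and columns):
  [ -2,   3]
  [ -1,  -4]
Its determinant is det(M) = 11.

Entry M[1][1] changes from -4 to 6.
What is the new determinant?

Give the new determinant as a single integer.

det is linear in row 1: changing M[1][1] by delta changes det by delta * cofactor(1,1).
Cofactor C_11 = (-1)^(1+1) * minor(1,1) = -2
Entry delta = 6 - -4 = 10
Det delta = 10 * -2 = -20
New det = 11 + -20 = -9

Answer: -9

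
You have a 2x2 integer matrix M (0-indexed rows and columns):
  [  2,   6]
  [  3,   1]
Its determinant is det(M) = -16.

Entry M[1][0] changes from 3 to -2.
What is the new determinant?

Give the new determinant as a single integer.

Answer: 14

Derivation:
det is linear in row 1: changing M[1][0] by delta changes det by delta * cofactor(1,0).
Cofactor C_10 = (-1)^(1+0) * minor(1,0) = -6
Entry delta = -2 - 3 = -5
Det delta = -5 * -6 = 30
New det = -16 + 30 = 14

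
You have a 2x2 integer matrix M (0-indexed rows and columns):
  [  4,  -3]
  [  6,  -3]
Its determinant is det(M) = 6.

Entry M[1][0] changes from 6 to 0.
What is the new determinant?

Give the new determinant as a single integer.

det is linear in row 1: changing M[1][0] by delta changes det by delta * cofactor(1,0).
Cofactor C_10 = (-1)^(1+0) * minor(1,0) = 3
Entry delta = 0 - 6 = -6
Det delta = -6 * 3 = -18
New det = 6 + -18 = -12

Answer: -12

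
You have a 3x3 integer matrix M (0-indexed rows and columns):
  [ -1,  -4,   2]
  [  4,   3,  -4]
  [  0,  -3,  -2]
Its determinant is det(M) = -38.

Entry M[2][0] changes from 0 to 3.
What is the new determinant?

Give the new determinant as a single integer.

Answer: -8

Derivation:
det is linear in row 2: changing M[2][0] by delta changes det by delta * cofactor(2,0).
Cofactor C_20 = (-1)^(2+0) * minor(2,0) = 10
Entry delta = 3 - 0 = 3
Det delta = 3 * 10 = 30
New det = -38 + 30 = -8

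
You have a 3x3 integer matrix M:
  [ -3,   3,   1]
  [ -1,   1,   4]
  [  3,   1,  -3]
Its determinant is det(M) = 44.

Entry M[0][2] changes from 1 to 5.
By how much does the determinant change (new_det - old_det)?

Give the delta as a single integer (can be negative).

Answer: -16

Derivation:
Cofactor C_02 = -4
Entry delta = 5 - 1 = 4
Det delta = entry_delta * cofactor = 4 * -4 = -16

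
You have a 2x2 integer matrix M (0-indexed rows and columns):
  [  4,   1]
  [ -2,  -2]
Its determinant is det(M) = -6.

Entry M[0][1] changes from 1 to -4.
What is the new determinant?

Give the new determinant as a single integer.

Answer: -16

Derivation:
det is linear in row 0: changing M[0][1] by delta changes det by delta * cofactor(0,1).
Cofactor C_01 = (-1)^(0+1) * minor(0,1) = 2
Entry delta = -4 - 1 = -5
Det delta = -5 * 2 = -10
New det = -6 + -10 = -16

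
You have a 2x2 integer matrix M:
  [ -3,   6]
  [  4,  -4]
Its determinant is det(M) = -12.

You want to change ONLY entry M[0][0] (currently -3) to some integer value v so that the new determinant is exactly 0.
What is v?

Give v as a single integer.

Answer: -6

Derivation:
det is linear in entry M[0][0]: det = old_det + (v - -3) * C_00
Cofactor C_00 = -4
Want det = 0: -12 + (v - -3) * -4 = 0
  (v - -3) = 12 / -4 = -3
  v = -3 + (-3) = -6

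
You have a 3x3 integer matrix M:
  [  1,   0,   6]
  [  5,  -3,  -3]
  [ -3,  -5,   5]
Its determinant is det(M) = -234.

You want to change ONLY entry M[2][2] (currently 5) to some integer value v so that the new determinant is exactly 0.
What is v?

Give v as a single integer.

Answer: -73

Derivation:
det is linear in entry M[2][2]: det = old_det + (v - 5) * C_22
Cofactor C_22 = -3
Want det = 0: -234 + (v - 5) * -3 = 0
  (v - 5) = 234 / -3 = -78
  v = 5 + (-78) = -73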